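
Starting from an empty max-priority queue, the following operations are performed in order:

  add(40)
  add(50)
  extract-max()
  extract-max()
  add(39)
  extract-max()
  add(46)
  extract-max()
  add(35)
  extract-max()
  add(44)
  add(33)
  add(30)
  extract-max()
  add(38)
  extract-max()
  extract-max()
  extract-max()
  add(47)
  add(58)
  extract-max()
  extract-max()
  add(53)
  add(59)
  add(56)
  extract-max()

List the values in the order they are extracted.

50 → 40 → 39 → 46 → 35 → 44 → 38 → 33 → 30 → 58 → 47 → 59

insert 40 → {40}
insert 50 → {50, 40}
extract-max → 50; now {40}
extract-max → 40; now {}
insert 39 → {39}
extract-max → 39; now {}
insert 46 → {46}
extract-max → 46; now {}
insert 35 → {35}
extract-max → 35; now {}
insert 44 → {44}
insert 33 → {44, 33}
insert 30 → {44, 33, 30}
extract-max → 44; now {33, 30}
insert 38 → {38, 33, 30}
extract-max → 38; now {33, 30}
extract-max → 33; now {30}
extract-max → 30; now {}
insert 47 → {47}
insert 58 → {58, 47}
extract-max → 58; now {47}
extract-max → 47; now {}
insert 53 → {53}
insert 59 → {59, 53}
insert 56 → {59, 56, 53}
extract-max → 59; now {56, 53}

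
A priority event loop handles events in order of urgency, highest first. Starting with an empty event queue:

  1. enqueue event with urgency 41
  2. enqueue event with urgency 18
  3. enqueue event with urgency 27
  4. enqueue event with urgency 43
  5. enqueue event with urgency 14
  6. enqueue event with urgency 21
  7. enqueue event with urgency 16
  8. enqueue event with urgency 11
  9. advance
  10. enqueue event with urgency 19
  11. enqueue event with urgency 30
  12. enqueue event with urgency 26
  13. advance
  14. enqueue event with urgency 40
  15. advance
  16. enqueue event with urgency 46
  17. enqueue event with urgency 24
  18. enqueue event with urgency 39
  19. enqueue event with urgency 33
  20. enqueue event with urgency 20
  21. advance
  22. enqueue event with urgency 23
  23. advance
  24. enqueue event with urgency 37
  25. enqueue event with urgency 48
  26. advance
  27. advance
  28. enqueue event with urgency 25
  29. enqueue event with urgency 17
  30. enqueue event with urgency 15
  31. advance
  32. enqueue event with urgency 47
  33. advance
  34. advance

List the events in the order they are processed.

[43, 41, 40, 46, 39, 48, 37, 33, 47, 30]

insert 41 → {41}
insert 18 → {41, 18}
insert 27 → {41, 27, 18}
insert 43 → {43, 41, 27, 18}
insert 14 → {43, 41, 27, 18, 14}
insert 21 → {43, 41, 27, 21, 18, 14}
insert 16 → {43, 41, 27, 21, 18, 16, 14}
insert 11 → {43, 41, 27, 21, 18, 16, 14, 11}
advance → 43; now {41, 27, 21, 18, 16, 14, 11}
insert 19 → {41, 27, 21, 19, 18, 16, 14, 11}
insert 30 → {41, 30, 27, 21, 19, 18, 16, 14, 11}
insert 26 → {41, 30, 27, 26, 21, 19, 18, 16, 14, 11}
advance → 41; now {30, 27, 26, 21, 19, 18, 16, 14, 11}
insert 40 → {40, 30, 27, 26, 21, 19, 18, 16, 14, 11}
advance → 40; now {30, 27, 26, 21, 19, 18, 16, 14, 11}
insert 46 → {46, 30, 27, 26, 21, 19, 18, 16, 14, 11}
insert 24 → {46, 30, 27, 26, 24, 21, 19, 18, 16, 14, 11}
insert 39 → {46, 39, 30, 27, 26, 24, 21, 19, 18, 16, 14, 11}
insert 33 → {46, 39, 33, 30, 27, 26, 24, 21, 19, 18, 16, 14, 11}
insert 20 → {46, 39, 33, 30, 27, 26, 24, 21, 20, 19, 18, 16, 14, 11}
advance → 46; now {39, 33, 30, 27, 26, 24, 21, 20, 19, 18, 16, 14, 11}
insert 23 → {39, 33, 30, 27, 26, 24, 23, 21, 20, 19, 18, 16, 14, 11}
advance → 39; now {33, 30, 27, 26, 24, 23, 21, 20, 19, 18, 16, 14, 11}
insert 37 → {37, 33, 30, 27, 26, 24, 23, 21, 20, 19, 18, 16, 14, 11}
insert 48 → {48, 37, 33, 30, 27, 26, 24, 23, 21, 20, 19, 18, 16, 14, 11}
advance → 48; now {37, 33, 30, 27, 26, 24, 23, 21, 20, 19, 18, 16, 14, 11}
advance → 37; now {33, 30, 27, 26, 24, 23, 21, 20, 19, 18, 16, 14, 11}
insert 25 → {33, 30, 27, 26, 25, 24, 23, 21, 20, 19, 18, 16, 14, 11}
insert 17 → {33, 30, 27, 26, 25, 24, 23, 21, 20, 19, 18, 17, 16, 14, 11}
insert 15 → {33, 30, 27, 26, 25, 24, 23, 21, 20, 19, 18, 17, 16, 15, 14, 11}
advance → 33; now {30, 27, 26, 25, 24, 23, 21, 20, 19, 18, 17, 16, 15, 14, 11}
insert 47 → {47, 30, 27, 26, 25, 24, 23, 21, 20, 19, 18, 17, 16, 15, 14, 11}
advance → 47; now {30, 27, 26, 25, 24, 23, 21, 20, 19, 18, 17, 16, 15, 14, 11}
advance → 30; now {27, 26, 25, 24, 23, 21, 20, 19, 18, 17, 16, 15, 14, 11}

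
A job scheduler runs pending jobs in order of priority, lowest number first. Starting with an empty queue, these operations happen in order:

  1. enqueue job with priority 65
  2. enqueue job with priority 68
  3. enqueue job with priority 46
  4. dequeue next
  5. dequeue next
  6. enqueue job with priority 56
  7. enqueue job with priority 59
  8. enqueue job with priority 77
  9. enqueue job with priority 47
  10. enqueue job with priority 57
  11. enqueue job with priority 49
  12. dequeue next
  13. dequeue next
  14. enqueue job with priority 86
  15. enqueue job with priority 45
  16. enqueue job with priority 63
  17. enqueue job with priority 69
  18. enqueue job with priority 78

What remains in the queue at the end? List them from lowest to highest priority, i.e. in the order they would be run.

insert 65 → {65}
insert 68 → {65, 68}
insert 46 → {46, 65, 68}
dequeue next → 46; now {65, 68}
dequeue next → 65; now {68}
insert 56 → {56, 68}
insert 59 → {56, 59, 68}
insert 77 → {56, 59, 68, 77}
insert 47 → {47, 56, 59, 68, 77}
insert 57 → {47, 56, 57, 59, 68, 77}
insert 49 → {47, 49, 56, 57, 59, 68, 77}
dequeue next → 47; now {49, 56, 57, 59, 68, 77}
dequeue next → 49; now {56, 57, 59, 68, 77}
insert 86 → {56, 57, 59, 68, 77, 86}
insert 45 → {45, 56, 57, 59, 68, 77, 86}
insert 63 → {45, 56, 57, 59, 63, 68, 77, 86}
insert 69 → {45, 56, 57, 59, 63, 68, 69, 77, 86}
insert 78 → {45, 56, 57, 59, 63, 68, 69, 77, 78, 86}

[45, 56, 57, 59, 63, 68, 69, 77, 78, 86]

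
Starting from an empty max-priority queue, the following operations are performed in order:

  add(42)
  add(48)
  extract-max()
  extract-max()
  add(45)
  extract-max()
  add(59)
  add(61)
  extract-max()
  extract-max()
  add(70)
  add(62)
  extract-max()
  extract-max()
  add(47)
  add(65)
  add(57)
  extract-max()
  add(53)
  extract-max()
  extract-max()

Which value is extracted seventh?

62

insert 42 → {42}
insert 48 → {48, 42}
extract-max → 48; now {42}
extract-max → 42; now {}
insert 45 → {45}
extract-max → 45; now {}
insert 59 → {59}
insert 61 → {61, 59}
extract-max → 61; now {59}
extract-max → 59; now {}
insert 70 → {70}
insert 62 → {70, 62}
extract-max → 70; now {62}
extract-max → 62; now {}
insert 47 → {47}
insert 65 → {65, 47}
insert 57 → {65, 57, 47}
extract-max → 65; now {57, 47}
insert 53 → {57, 53, 47}
extract-max → 57; now {53, 47}
extract-max → 53; now {47}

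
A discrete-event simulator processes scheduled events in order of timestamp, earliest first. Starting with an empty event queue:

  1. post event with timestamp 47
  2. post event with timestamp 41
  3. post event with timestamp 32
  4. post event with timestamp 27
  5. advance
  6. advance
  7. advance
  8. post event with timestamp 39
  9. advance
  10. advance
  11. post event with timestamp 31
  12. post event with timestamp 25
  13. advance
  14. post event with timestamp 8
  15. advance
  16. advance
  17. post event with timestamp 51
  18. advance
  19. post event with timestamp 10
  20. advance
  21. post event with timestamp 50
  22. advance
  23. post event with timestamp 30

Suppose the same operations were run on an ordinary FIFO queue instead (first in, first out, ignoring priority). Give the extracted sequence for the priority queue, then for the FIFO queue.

insert 47 → {47}
insert 41 → {41, 47}
insert 32 → {32, 41, 47}
insert 27 → {27, 32, 41, 47}
advance → 27; now {32, 41, 47}
advance → 32; now {41, 47}
advance → 41; now {47}
insert 39 → {39, 47}
advance → 39; now {47}
advance → 47; now {}
insert 31 → {31}
insert 25 → {25, 31}
advance → 25; now {31}
insert 8 → {8, 31}
advance → 8; now {31}
advance → 31; now {}
insert 51 → {51}
advance → 51; now {}
insert 10 → {10}
advance → 10; now {}
insert 50 → {50}
advance → 50; now {}
insert 30 → {30}

priority queue: 27, 32, 41, 39, 47, 25, 8, 31, 51, 10, 50; FIFO queue: 47, 41, 32, 27, 39, 31, 25, 8, 51, 10, 50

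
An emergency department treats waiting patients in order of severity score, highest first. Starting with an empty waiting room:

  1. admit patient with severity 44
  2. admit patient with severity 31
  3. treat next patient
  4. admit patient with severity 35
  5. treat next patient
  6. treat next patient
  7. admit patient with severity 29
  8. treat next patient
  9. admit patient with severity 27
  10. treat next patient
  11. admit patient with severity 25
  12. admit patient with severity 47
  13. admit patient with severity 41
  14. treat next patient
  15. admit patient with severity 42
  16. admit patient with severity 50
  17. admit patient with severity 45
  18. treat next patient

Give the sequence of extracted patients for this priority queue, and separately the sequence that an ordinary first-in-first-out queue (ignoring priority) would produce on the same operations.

priority queue: 44 → 35 → 31 → 29 → 27 → 47 → 50; FIFO queue: 44 → 31 → 35 → 29 → 27 → 25 → 47

insert 44 → {44}
insert 31 → {44, 31}
treat next patient → 44; now {31}
insert 35 → {35, 31}
treat next patient → 35; now {31}
treat next patient → 31; now {}
insert 29 → {29}
treat next patient → 29; now {}
insert 27 → {27}
treat next patient → 27; now {}
insert 25 → {25}
insert 47 → {47, 25}
insert 41 → {47, 41, 25}
treat next patient → 47; now {41, 25}
insert 42 → {42, 41, 25}
insert 50 → {50, 42, 41, 25}
insert 45 → {50, 45, 42, 41, 25}
treat next patient → 50; now {45, 42, 41, 25}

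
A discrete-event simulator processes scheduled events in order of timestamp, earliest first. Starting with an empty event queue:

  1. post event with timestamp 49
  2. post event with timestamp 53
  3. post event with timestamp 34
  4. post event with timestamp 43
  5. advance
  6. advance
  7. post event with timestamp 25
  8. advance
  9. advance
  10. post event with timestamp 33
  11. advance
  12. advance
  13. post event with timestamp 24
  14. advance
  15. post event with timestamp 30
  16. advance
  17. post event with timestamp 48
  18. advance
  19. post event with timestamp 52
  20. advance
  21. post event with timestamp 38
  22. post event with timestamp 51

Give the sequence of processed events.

34, 43, 25, 49, 33, 53, 24, 30, 48, 52

insert 49 → {49}
insert 53 → {49, 53}
insert 34 → {34, 49, 53}
insert 43 → {34, 43, 49, 53}
advance → 34; now {43, 49, 53}
advance → 43; now {49, 53}
insert 25 → {25, 49, 53}
advance → 25; now {49, 53}
advance → 49; now {53}
insert 33 → {33, 53}
advance → 33; now {53}
advance → 53; now {}
insert 24 → {24}
advance → 24; now {}
insert 30 → {30}
advance → 30; now {}
insert 48 → {48}
advance → 48; now {}
insert 52 → {52}
advance → 52; now {}
insert 38 → {38}
insert 51 → {38, 51}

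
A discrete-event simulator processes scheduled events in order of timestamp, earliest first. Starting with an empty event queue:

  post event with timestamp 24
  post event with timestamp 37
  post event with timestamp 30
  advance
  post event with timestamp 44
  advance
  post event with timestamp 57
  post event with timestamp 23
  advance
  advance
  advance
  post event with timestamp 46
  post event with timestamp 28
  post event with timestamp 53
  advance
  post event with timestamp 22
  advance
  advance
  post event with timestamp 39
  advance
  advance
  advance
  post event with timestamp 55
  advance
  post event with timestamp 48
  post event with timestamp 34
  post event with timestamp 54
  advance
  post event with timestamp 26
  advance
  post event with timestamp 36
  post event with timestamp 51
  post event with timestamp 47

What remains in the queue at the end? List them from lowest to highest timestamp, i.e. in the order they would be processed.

insert 24 → {24}
insert 37 → {24, 37}
insert 30 → {24, 30, 37}
advance → 24; now {30, 37}
insert 44 → {30, 37, 44}
advance → 30; now {37, 44}
insert 57 → {37, 44, 57}
insert 23 → {23, 37, 44, 57}
advance → 23; now {37, 44, 57}
advance → 37; now {44, 57}
advance → 44; now {57}
insert 46 → {46, 57}
insert 28 → {28, 46, 57}
insert 53 → {28, 46, 53, 57}
advance → 28; now {46, 53, 57}
insert 22 → {22, 46, 53, 57}
advance → 22; now {46, 53, 57}
advance → 46; now {53, 57}
insert 39 → {39, 53, 57}
advance → 39; now {53, 57}
advance → 53; now {57}
advance → 57; now {}
insert 55 → {55}
advance → 55; now {}
insert 48 → {48}
insert 34 → {34, 48}
insert 54 → {34, 48, 54}
advance → 34; now {48, 54}
insert 26 → {26, 48, 54}
advance → 26; now {48, 54}
insert 36 → {36, 48, 54}
insert 51 → {36, 48, 51, 54}
insert 47 → {36, 47, 48, 51, 54}

[36, 47, 48, 51, 54]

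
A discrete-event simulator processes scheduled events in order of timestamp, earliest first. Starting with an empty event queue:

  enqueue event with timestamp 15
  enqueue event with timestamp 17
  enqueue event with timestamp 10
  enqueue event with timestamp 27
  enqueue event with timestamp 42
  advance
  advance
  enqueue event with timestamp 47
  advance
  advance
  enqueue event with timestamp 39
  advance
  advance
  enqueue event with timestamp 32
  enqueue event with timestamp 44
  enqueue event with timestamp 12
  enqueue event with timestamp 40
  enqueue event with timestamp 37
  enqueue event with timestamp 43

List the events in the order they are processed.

10, 15, 17, 27, 39, 42

insert 15 → {15}
insert 17 → {15, 17}
insert 10 → {10, 15, 17}
insert 27 → {10, 15, 17, 27}
insert 42 → {10, 15, 17, 27, 42}
advance → 10; now {15, 17, 27, 42}
advance → 15; now {17, 27, 42}
insert 47 → {17, 27, 42, 47}
advance → 17; now {27, 42, 47}
advance → 27; now {42, 47}
insert 39 → {39, 42, 47}
advance → 39; now {42, 47}
advance → 42; now {47}
insert 32 → {32, 47}
insert 44 → {32, 44, 47}
insert 12 → {12, 32, 44, 47}
insert 40 → {12, 32, 40, 44, 47}
insert 37 → {12, 32, 37, 40, 44, 47}
insert 43 → {12, 32, 37, 40, 43, 44, 47}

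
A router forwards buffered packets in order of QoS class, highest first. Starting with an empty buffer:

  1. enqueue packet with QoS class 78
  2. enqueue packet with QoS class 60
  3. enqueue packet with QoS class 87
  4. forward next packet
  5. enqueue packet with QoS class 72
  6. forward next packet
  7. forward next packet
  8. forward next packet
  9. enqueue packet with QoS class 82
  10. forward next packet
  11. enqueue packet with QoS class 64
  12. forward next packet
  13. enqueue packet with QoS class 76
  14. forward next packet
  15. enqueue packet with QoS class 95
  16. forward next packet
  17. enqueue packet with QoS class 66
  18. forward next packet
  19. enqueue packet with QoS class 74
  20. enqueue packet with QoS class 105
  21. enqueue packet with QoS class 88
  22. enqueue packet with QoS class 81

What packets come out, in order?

insert 78 → {78}
insert 60 → {78, 60}
insert 87 → {87, 78, 60}
forward next packet → 87; now {78, 60}
insert 72 → {78, 72, 60}
forward next packet → 78; now {72, 60}
forward next packet → 72; now {60}
forward next packet → 60; now {}
insert 82 → {82}
forward next packet → 82; now {}
insert 64 → {64}
forward next packet → 64; now {}
insert 76 → {76}
forward next packet → 76; now {}
insert 95 → {95}
forward next packet → 95; now {}
insert 66 → {66}
forward next packet → 66; now {}
insert 74 → {74}
insert 105 → {105, 74}
insert 88 → {105, 88, 74}
insert 81 → {105, 88, 81, 74}

87, 78, 72, 60, 82, 64, 76, 95, 66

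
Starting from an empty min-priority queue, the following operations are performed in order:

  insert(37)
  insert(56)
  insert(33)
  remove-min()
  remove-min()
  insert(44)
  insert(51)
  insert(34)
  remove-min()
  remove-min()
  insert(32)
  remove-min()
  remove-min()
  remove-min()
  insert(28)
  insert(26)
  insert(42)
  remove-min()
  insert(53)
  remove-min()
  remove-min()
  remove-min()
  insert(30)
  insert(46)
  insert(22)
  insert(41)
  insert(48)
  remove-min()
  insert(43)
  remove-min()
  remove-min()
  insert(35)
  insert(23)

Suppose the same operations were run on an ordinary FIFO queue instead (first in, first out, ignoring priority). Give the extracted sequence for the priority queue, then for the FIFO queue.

insert 37 → {37}
insert 56 → {37, 56}
insert 33 → {33, 37, 56}
remove-min → 33; now {37, 56}
remove-min → 37; now {56}
insert 44 → {44, 56}
insert 51 → {44, 51, 56}
insert 34 → {34, 44, 51, 56}
remove-min → 34; now {44, 51, 56}
remove-min → 44; now {51, 56}
insert 32 → {32, 51, 56}
remove-min → 32; now {51, 56}
remove-min → 51; now {56}
remove-min → 56; now {}
insert 28 → {28}
insert 26 → {26, 28}
insert 42 → {26, 28, 42}
remove-min → 26; now {28, 42}
insert 53 → {28, 42, 53}
remove-min → 28; now {42, 53}
remove-min → 42; now {53}
remove-min → 53; now {}
insert 30 → {30}
insert 46 → {30, 46}
insert 22 → {22, 30, 46}
insert 41 → {22, 30, 41, 46}
insert 48 → {22, 30, 41, 46, 48}
remove-min → 22; now {30, 41, 46, 48}
insert 43 → {30, 41, 43, 46, 48}
remove-min → 30; now {41, 43, 46, 48}
remove-min → 41; now {43, 46, 48}
insert 35 → {35, 43, 46, 48}
insert 23 → {23, 35, 43, 46, 48}

priority queue: 33, 37, 34, 44, 32, 51, 56, 26, 28, 42, 53, 22, 30, 41; FIFO queue: 37, 56, 33, 44, 51, 34, 32, 28, 26, 42, 53, 30, 46, 22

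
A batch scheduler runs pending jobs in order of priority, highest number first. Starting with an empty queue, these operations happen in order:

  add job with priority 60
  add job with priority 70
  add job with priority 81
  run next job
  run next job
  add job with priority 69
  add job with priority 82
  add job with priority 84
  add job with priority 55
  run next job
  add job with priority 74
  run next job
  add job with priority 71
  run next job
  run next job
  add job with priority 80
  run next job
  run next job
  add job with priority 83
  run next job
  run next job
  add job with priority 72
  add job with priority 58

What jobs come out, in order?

insert 60 → {60}
insert 70 → {70, 60}
insert 81 → {81, 70, 60}
run next job → 81; now {70, 60}
run next job → 70; now {60}
insert 69 → {69, 60}
insert 82 → {82, 69, 60}
insert 84 → {84, 82, 69, 60}
insert 55 → {84, 82, 69, 60, 55}
run next job → 84; now {82, 69, 60, 55}
insert 74 → {82, 74, 69, 60, 55}
run next job → 82; now {74, 69, 60, 55}
insert 71 → {74, 71, 69, 60, 55}
run next job → 74; now {71, 69, 60, 55}
run next job → 71; now {69, 60, 55}
insert 80 → {80, 69, 60, 55}
run next job → 80; now {69, 60, 55}
run next job → 69; now {60, 55}
insert 83 → {83, 60, 55}
run next job → 83; now {60, 55}
run next job → 60; now {55}
insert 72 → {72, 55}
insert 58 → {72, 58, 55}

[81, 70, 84, 82, 74, 71, 80, 69, 83, 60]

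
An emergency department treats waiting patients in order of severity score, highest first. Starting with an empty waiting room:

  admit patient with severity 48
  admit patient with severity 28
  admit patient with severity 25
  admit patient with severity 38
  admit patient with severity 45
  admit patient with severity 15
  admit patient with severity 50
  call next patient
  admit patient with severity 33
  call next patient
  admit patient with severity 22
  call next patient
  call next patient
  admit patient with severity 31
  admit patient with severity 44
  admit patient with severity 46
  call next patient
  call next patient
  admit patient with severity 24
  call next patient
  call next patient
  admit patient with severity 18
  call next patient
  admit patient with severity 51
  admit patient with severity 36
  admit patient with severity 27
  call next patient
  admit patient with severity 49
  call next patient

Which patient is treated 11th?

insert 48 → {48}
insert 28 → {48, 28}
insert 25 → {48, 28, 25}
insert 38 → {48, 38, 28, 25}
insert 45 → {48, 45, 38, 28, 25}
insert 15 → {48, 45, 38, 28, 25, 15}
insert 50 → {50, 48, 45, 38, 28, 25, 15}
call next patient → 50; now {48, 45, 38, 28, 25, 15}
insert 33 → {48, 45, 38, 33, 28, 25, 15}
call next patient → 48; now {45, 38, 33, 28, 25, 15}
insert 22 → {45, 38, 33, 28, 25, 22, 15}
call next patient → 45; now {38, 33, 28, 25, 22, 15}
call next patient → 38; now {33, 28, 25, 22, 15}
insert 31 → {33, 31, 28, 25, 22, 15}
insert 44 → {44, 33, 31, 28, 25, 22, 15}
insert 46 → {46, 44, 33, 31, 28, 25, 22, 15}
call next patient → 46; now {44, 33, 31, 28, 25, 22, 15}
call next patient → 44; now {33, 31, 28, 25, 22, 15}
insert 24 → {33, 31, 28, 25, 24, 22, 15}
call next patient → 33; now {31, 28, 25, 24, 22, 15}
call next patient → 31; now {28, 25, 24, 22, 15}
insert 18 → {28, 25, 24, 22, 18, 15}
call next patient → 28; now {25, 24, 22, 18, 15}
insert 51 → {51, 25, 24, 22, 18, 15}
insert 36 → {51, 36, 25, 24, 22, 18, 15}
insert 27 → {51, 36, 27, 25, 24, 22, 18, 15}
call next patient → 51; now {36, 27, 25, 24, 22, 18, 15}
insert 49 → {49, 36, 27, 25, 24, 22, 18, 15}
call next patient → 49; now {36, 27, 25, 24, 22, 18, 15}

49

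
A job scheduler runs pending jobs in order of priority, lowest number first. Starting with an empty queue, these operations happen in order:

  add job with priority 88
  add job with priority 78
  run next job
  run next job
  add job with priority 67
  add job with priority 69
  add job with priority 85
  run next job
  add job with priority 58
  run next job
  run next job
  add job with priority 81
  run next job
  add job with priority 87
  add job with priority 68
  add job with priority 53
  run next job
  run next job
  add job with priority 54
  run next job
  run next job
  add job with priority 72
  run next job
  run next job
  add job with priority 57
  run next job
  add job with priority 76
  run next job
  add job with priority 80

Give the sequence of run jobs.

78, 88, 67, 58, 69, 81, 53, 68, 54, 85, 72, 87, 57, 76

insert 88 → {88}
insert 78 → {78, 88}
run next job → 78; now {88}
run next job → 88; now {}
insert 67 → {67}
insert 69 → {67, 69}
insert 85 → {67, 69, 85}
run next job → 67; now {69, 85}
insert 58 → {58, 69, 85}
run next job → 58; now {69, 85}
run next job → 69; now {85}
insert 81 → {81, 85}
run next job → 81; now {85}
insert 87 → {85, 87}
insert 68 → {68, 85, 87}
insert 53 → {53, 68, 85, 87}
run next job → 53; now {68, 85, 87}
run next job → 68; now {85, 87}
insert 54 → {54, 85, 87}
run next job → 54; now {85, 87}
run next job → 85; now {87}
insert 72 → {72, 87}
run next job → 72; now {87}
run next job → 87; now {}
insert 57 → {57}
run next job → 57; now {}
insert 76 → {76}
run next job → 76; now {}
insert 80 → {80}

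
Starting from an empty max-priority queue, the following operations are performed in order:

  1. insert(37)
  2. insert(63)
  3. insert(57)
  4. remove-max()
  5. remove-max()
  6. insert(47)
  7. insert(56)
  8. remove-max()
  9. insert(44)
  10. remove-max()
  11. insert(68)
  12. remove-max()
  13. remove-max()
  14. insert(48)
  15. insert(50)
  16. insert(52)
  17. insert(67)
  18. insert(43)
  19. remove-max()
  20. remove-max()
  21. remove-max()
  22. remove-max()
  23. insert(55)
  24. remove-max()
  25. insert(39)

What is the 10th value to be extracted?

48

insert 37 → {37}
insert 63 → {63, 37}
insert 57 → {63, 57, 37}
remove-max → 63; now {57, 37}
remove-max → 57; now {37}
insert 47 → {47, 37}
insert 56 → {56, 47, 37}
remove-max → 56; now {47, 37}
insert 44 → {47, 44, 37}
remove-max → 47; now {44, 37}
insert 68 → {68, 44, 37}
remove-max → 68; now {44, 37}
remove-max → 44; now {37}
insert 48 → {48, 37}
insert 50 → {50, 48, 37}
insert 52 → {52, 50, 48, 37}
insert 67 → {67, 52, 50, 48, 37}
insert 43 → {67, 52, 50, 48, 43, 37}
remove-max → 67; now {52, 50, 48, 43, 37}
remove-max → 52; now {50, 48, 43, 37}
remove-max → 50; now {48, 43, 37}
remove-max → 48; now {43, 37}
insert 55 → {55, 43, 37}
remove-max → 55; now {43, 37}
insert 39 → {43, 39, 37}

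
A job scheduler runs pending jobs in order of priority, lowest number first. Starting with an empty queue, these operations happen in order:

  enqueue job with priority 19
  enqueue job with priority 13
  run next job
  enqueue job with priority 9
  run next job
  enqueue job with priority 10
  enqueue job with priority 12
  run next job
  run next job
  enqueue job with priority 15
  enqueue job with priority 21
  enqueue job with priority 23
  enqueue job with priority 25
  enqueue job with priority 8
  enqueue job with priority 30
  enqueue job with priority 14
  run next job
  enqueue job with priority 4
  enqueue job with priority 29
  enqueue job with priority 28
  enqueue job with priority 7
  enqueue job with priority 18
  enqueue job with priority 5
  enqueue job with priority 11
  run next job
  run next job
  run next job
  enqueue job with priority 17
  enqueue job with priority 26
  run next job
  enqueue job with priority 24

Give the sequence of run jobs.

insert 19 → {19}
insert 13 → {13, 19}
run next job → 13; now {19}
insert 9 → {9, 19}
run next job → 9; now {19}
insert 10 → {10, 19}
insert 12 → {10, 12, 19}
run next job → 10; now {12, 19}
run next job → 12; now {19}
insert 15 → {15, 19}
insert 21 → {15, 19, 21}
insert 23 → {15, 19, 21, 23}
insert 25 → {15, 19, 21, 23, 25}
insert 8 → {8, 15, 19, 21, 23, 25}
insert 30 → {8, 15, 19, 21, 23, 25, 30}
insert 14 → {8, 14, 15, 19, 21, 23, 25, 30}
run next job → 8; now {14, 15, 19, 21, 23, 25, 30}
insert 4 → {4, 14, 15, 19, 21, 23, 25, 30}
insert 29 → {4, 14, 15, 19, 21, 23, 25, 29, 30}
insert 28 → {4, 14, 15, 19, 21, 23, 25, 28, 29, 30}
insert 7 → {4, 7, 14, 15, 19, 21, 23, 25, 28, 29, 30}
insert 18 → {4, 7, 14, 15, 18, 19, 21, 23, 25, 28, 29, 30}
insert 5 → {4, 5, 7, 14, 15, 18, 19, 21, 23, 25, 28, 29, 30}
insert 11 → {4, 5, 7, 11, 14, 15, 18, 19, 21, 23, 25, 28, 29, 30}
run next job → 4; now {5, 7, 11, 14, 15, 18, 19, 21, 23, 25, 28, 29, 30}
run next job → 5; now {7, 11, 14, 15, 18, 19, 21, 23, 25, 28, 29, 30}
run next job → 7; now {11, 14, 15, 18, 19, 21, 23, 25, 28, 29, 30}
insert 17 → {11, 14, 15, 17, 18, 19, 21, 23, 25, 28, 29, 30}
insert 26 → {11, 14, 15, 17, 18, 19, 21, 23, 25, 26, 28, 29, 30}
run next job → 11; now {14, 15, 17, 18, 19, 21, 23, 25, 26, 28, 29, 30}
insert 24 → {14, 15, 17, 18, 19, 21, 23, 24, 25, 26, 28, 29, 30}

[13, 9, 10, 12, 8, 4, 5, 7, 11]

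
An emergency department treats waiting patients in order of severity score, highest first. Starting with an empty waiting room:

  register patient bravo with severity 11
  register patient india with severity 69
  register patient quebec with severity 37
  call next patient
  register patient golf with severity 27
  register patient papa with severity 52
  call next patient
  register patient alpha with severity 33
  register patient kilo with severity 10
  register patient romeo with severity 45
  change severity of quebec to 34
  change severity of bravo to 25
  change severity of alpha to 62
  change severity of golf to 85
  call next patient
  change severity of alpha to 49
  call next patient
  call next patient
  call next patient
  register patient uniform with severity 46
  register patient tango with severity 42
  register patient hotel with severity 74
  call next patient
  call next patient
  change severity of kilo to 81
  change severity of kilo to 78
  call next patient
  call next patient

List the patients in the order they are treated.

add bravo (severity 11) → {bravo:11}
add india (severity 69) → {india:69, bravo:11}
add quebec (severity 37) → {india:69, quebec:37, bravo:11}
call next patient → india; now {quebec:37, bravo:11}
add golf (severity 27) → {quebec:37, golf:27, bravo:11}
add papa (severity 52) → {papa:52, quebec:37, golf:27, bravo:11}
call next patient → papa; now {quebec:37, golf:27, bravo:11}
add alpha (severity 33) → {quebec:37, alpha:33, golf:27, bravo:11}
add kilo (severity 10) → {quebec:37, alpha:33, golf:27, bravo:11, kilo:10}
add romeo (severity 45) → {romeo:45, quebec:37, alpha:33, golf:27, bravo:11, kilo:10}
update quebec to severity 34 → {romeo:45, quebec:34, alpha:33, golf:27, bravo:11, kilo:10}
update bravo to severity 25 → {romeo:45, quebec:34, alpha:33, golf:27, bravo:25, kilo:10}
update alpha to severity 62 → {alpha:62, romeo:45, quebec:34, golf:27, bravo:25, kilo:10}
update golf to severity 85 → {golf:85, alpha:62, romeo:45, quebec:34, bravo:25, kilo:10}
call next patient → golf; now {alpha:62, romeo:45, quebec:34, bravo:25, kilo:10}
update alpha to severity 49 → {alpha:49, romeo:45, quebec:34, bravo:25, kilo:10}
call next patient → alpha; now {romeo:45, quebec:34, bravo:25, kilo:10}
call next patient → romeo; now {quebec:34, bravo:25, kilo:10}
call next patient → quebec; now {bravo:25, kilo:10}
add uniform (severity 46) → {uniform:46, bravo:25, kilo:10}
add tango (severity 42) → {uniform:46, tango:42, bravo:25, kilo:10}
add hotel (severity 74) → {hotel:74, uniform:46, tango:42, bravo:25, kilo:10}
call next patient → hotel; now {uniform:46, tango:42, bravo:25, kilo:10}
call next patient → uniform; now {tango:42, bravo:25, kilo:10}
update kilo to severity 81 → {kilo:81, tango:42, bravo:25}
update kilo to severity 78 → {kilo:78, tango:42, bravo:25}
call next patient → kilo; now {tango:42, bravo:25}
call next patient → tango; now {bravo:25}

[india, papa, golf, alpha, romeo, quebec, hotel, uniform, kilo, tango]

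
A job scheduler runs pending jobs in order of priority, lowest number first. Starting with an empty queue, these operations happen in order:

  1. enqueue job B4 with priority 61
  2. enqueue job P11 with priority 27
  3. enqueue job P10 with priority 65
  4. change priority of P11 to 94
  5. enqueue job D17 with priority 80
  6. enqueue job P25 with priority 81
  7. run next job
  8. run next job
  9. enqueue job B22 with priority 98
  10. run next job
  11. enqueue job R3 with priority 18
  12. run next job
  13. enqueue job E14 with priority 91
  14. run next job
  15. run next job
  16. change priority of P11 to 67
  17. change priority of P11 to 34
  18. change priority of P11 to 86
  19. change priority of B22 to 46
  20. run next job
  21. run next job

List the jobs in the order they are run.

B4 → P10 → D17 → R3 → P25 → E14 → B22 → P11

add B4 (priority 61) → {B4:61}
add P11 (priority 27) → {P11:27, B4:61}
add P10 (priority 65) → {P11:27, B4:61, P10:65}
update P11 to priority 94 → {B4:61, P10:65, P11:94}
add D17 (priority 80) → {B4:61, P10:65, D17:80, P11:94}
add P25 (priority 81) → {B4:61, P10:65, D17:80, P25:81, P11:94}
run next job → B4; now {P10:65, D17:80, P25:81, P11:94}
run next job → P10; now {D17:80, P25:81, P11:94}
add B22 (priority 98) → {D17:80, P25:81, P11:94, B22:98}
run next job → D17; now {P25:81, P11:94, B22:98}
add R3 (priority 18) → {R3:18, P25:81, P11:94, B22:98}
run next job → R3; now {P25:81, P11:94, B22:98}
add E14 (priority 91) → {P25:81, E14:91, P11:94, B22:98}
run next job → P25; now {E14:91, P11:94, B22:98}
run next job → E14; now {P11:94, B22:98}
update P11 to priority 67 → {P11:67, B22:98}
update P11 to priority 34 → {P11:34, B22:98}
update P11 to priority 86 → {P11:86, B22:98}
update B22 to priority 46 → {B22:46, P11:86}
run next job → B22; now {P11:86}
run next job → P11; now {}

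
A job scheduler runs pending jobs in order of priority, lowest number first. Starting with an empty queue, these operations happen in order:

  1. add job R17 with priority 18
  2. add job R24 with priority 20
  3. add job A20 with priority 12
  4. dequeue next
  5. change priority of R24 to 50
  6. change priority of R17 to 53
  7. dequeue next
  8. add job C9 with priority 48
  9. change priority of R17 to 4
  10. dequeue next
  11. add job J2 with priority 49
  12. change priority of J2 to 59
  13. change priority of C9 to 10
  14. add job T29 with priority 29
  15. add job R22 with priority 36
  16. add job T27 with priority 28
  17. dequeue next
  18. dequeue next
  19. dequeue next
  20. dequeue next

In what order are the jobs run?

add R17 (priority 18) → {R17:18}
add R24 (priority 20) → {R17:18, R24:20}
add A20 (priority 12) → {A20:12, R17:18, R24:20}
dequeue next → A20; now {R17:18, R24:20}
update R24 to priority 50 → {R17:18, R24:50}
update R17 to priority 53 → {R24:50, R17:53}
dequeue next → R24; now {R17:53}
add C9 (priority 48) → {C9:48, R17:53}
update R17 to priority 4 → {R17:4, C9:48}
dequeue next → R17; now {C9:48}
add J2 (priority 49) → {C9:48, J2:49}
update J2 to priority 59 → {C9:48, J2:59}
update C9 to priority 10 → {C9:10, J2:59}
add T29 (priority 29) → {C9:10, T29:29, J2:59}
add R22 (priority 36) → {C9:10, T29:29, R22:36, J2:59}
add T27 (priority 28) → {C9:10, T27:28, T29:29, R22:36, J2:59}
dequeue next → C9; now {T27:28, T29:29, R22:36, J2:59}
dequeue next → T27; now {T29:29, R22:36, J2:59}
dequeue next → T29; now {R22:36, J2:59}
dequeue next → R22; now {J2:59}

[A20, R24, R17, C9, T27, T29, R22]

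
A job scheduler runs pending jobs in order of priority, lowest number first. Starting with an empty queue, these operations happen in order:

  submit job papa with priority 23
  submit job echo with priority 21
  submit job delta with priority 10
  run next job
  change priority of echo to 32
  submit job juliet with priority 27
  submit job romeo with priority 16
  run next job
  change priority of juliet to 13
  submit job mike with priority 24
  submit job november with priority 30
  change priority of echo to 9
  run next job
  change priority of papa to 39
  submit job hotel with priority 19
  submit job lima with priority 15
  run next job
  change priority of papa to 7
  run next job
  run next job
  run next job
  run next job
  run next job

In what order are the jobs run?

[delta, romeo, echo, juliet, papa, lima, hotel, mike, november]

add papa (priority 23) → {papa:23}
add echo (priority 21) → {echo:21, papa:23}
add delta (priority 10) → {delta:10, echo:21, papa:23}
run next job → delta; now {echo:21, papa:23}
update echo to priority 32 → {papa:23, echo:32}
add juliet (priority 27) → {papa:23, juliet:27, echo:32}
add romeo (priority 16) → {romeo:16, papa:23, juliet:27, echo:32}
run next job → romeo; now {papa:23, juliet:27, echo:32}
update juliet to priority 13 → {juliet:13, papa:23, echo:32}
add mike (priority 24) → {juliet:13, papa:23, mike:24, echo:32}
add november (priority 30) → {juliet:13, papa:23, mike:24, november:30, echo:32}
update echo to priority 9 → {echo:9, juliet:13, papa:23, mike:24, november:30}
run next job → echo; now {juliet:13, papa:23, mike:24, november:30}
update papa to priority 39 → {juliet:13, mike:24, november:30, papa:39}
add hotel (priority 19) → {juliet:13, hotel:19, mike:24, november:30, papa:39}
add lima (priority 15) → {juliet:13, lima:15, hotel:19, mike:24, november:30, papa:39}
run next job → juliet; now {lima:15, hotel:19, mike:24, november:30, papa:39}
update papa to priority 7 → {papa:7, lima:15, hotel:19, mike:24, november:30}
run next job → papa; now {lima:15, hotel:19, mike:24, november:30}
run next job → lima; now {hotel:19, mike:24, november:30}
run next job → hotel; now {mike:24, november:30}
run next job → mike; now {november:30}
run next job → november; now {}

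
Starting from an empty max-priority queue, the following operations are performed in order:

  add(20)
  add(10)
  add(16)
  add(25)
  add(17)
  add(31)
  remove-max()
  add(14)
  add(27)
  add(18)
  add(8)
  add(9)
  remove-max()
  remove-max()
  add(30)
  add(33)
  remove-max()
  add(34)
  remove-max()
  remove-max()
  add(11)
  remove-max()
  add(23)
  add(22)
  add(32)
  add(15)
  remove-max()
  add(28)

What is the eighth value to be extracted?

insert 20 → {20}
insert 10 → {20, 10}
insert 16 → {20, 16, 10}
insert 25 → {25, 20, 16, 10}
insert 17 → {25, 20, 17, 16, 10}
insert 31 → {31, 25, 20, 17, 16, 10}
remove-max → 31; now {25, 20, 17, 16, 10}
insert 14 → {25, 20, 17, 16, 14, 10}
insert 27 → {27, 25, 20, 17, 16, 14, 10}
insert 18 → {27, 25, 20, 18, 17, 16, 14, 10}
insert 8 → {27, 25, 20, 18, 17, 16, 14, 10, 8}
insert 9 → {27, 25, 20, 18, 17, 16, 14, 10, 9, 8}
remove-max → 27; now {25, 20, 18, 17, 16, 14, 10, 9, 8}
remove-max → 25; now {20, 18, 17, 16, 14, 10, 9, 8}
insert 30 → {30, 20, 18, 17, 16, 14, 10, 9, 8}
insert 33 → {33, 30, 20, 18, 17, 16, 14, 10, 9, 8}
remove-max → 33; now {30, 20, 18, 17, 16, 14, 10, 9, 8}
insert 34 → {34, 30, 20, 18, 17, 16, 14, 10, 9, 8}
remove-max → 34; now {30, 20, 18, 17, 16, 14, 10, 9, 8}
remove-max → 30; now {20, 18, 17, 16, 14, 10, 9, 8}
insert 11 → {20, 18, 17, 16, 14, 11, 10, 9, 8}
remove-max → 20; now {18, 17, 16, 14, 11, 10, 9, 8}
insert 23 → {23, 18, 17, 16, 14, 11, 10, 9, 8}
insert 22 → {23, 22, 18, 17, 16, 14, 11, 10, 9, 8}
insert 32 → {32, 23, 22, 18, 17, 16, 14, 11, 10, 9, 8}
insert 15 → {32, 23, 22, 18, 17, 16, 15, 14, 11, 10, 9, 8}
remove-max → 32; now {23, 22, 18, 17, 16, 15, 14, 11, 10, 9, 8}
insert 28 → {28, 23, 22, 18, 17, 16, 15, 14, 11, 10, 9, 8}

32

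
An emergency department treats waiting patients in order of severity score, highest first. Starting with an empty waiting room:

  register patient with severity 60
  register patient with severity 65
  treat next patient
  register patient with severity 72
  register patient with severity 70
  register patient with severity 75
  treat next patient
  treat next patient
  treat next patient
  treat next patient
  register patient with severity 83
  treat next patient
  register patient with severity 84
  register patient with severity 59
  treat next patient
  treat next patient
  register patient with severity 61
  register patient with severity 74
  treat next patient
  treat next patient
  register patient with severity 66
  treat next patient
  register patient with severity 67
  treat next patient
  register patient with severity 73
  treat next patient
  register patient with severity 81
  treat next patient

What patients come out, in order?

65, 75, 72, 70, 60, 83, 84, 59, 74, 61, 66, 67, 73, 81

insert 60 → {60}
insert 65 → {65, 60}
treat next patient → 65; now {60}
insert 72 → {72, 60}
insert 70 → {72, 70, 60}
insert 75 → {75, 72, 70, 60}
treat next patient → 75; now {72, 70, 60}
treat next patient → 72; now {70, 60}
treat next patient → 70; now {60}
treat next patient → 60; now {}
insert 83 → {83}
treat next patient → 83; now {}
insert 84 → {84}
insert 59 → {84, 59}
treat next patient → 84; now {59}
treat next patient → 59; now {}
insert 61 → {61}
insert 74 → {74, 61}
treat next patient → 74; now {61}
treat next patient → 61; now {}
insert 66 → {66}
treat next patient → 66; now {}
insert 67 → {67}
treat next patient → 67; now {}
insert 73 → {73}
treat next patient → 73; now {}
insert 81 → {81}
treat next patient → 81; now {}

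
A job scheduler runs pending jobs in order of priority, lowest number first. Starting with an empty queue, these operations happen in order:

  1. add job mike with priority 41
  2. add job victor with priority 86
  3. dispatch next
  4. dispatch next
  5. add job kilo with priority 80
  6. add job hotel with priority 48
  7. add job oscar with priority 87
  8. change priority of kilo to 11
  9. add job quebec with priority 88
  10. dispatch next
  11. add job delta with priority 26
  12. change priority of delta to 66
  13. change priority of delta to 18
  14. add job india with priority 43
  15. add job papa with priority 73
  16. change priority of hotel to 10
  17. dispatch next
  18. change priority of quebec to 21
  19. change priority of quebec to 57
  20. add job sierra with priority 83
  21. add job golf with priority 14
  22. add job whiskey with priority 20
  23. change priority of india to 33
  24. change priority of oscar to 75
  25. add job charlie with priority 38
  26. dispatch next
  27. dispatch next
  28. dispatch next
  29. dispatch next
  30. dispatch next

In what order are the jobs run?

add mike (priority 41) → {mike:41}
add victor (priority 86) → {mike:41, victor:86}
dispatch next → mike; now {victor:86}
dispatch next → victor; now {}
add kilo (priority 80) → {kilo:80}
add hotel (priority 48) → {hotel:48, kilo:80}
add oscar (priority 87) → {hotel:48, kilo:80, oscar:87}
update kilo to priority 11 → {kilo:11, hotel:48, oscar:87}
add quebec (priority 88) → {kilo:11, hotel:48, oscar:87, quebec:88}
dispatch next → kilo; now {hotel:48, oscar:87, quebec:88}
add delta (priority 26) → {delta:26, hotel:48, oscar:87, quebec:88}
update delta to priority 66 → {hotel:48, delta:66, oscar:87, quebec:88}
update delta to priority 18 → {delta:18, hotel:48, oscar:87, quebec:88}
add india (priority 43) → {delta:18, india:43, hotel:48, oscar:87, quebec:88}
add papa (priority 73) → {delta:18, india:43, hotel:48, papa:73, oscar:87, quebec:88}
update hotel to priority 10 → {hotel:10, delta:18, india:43, papa:73, oscar:87, quebec:88}
dispatch next → hotel; now {delta:18, india:43, papa:73, oscar:87, quebec:88}
update quebec to priority 21 → {delta:18, quebec:21, india:43, papa:73, oscar:87}
update quebec to priority 57 → {delta:18, india:43, quebec:57, papa:73, oscar:87}
add sierra (priority 83) → {delta:18, india:43, quebec:57, papa:73, sierra:83, oscar:87}
add golf (priority 14) → {golf:14, delta:18, india:43, quebec:57, papa:73, sierra:83, oscar:87}
add whiskey (priority 20) → {golf:14, delta:18, whiskey:20, india:43, quebec:57, papa:73, sierra:83, oscar:87}
update india to priority 33 → {golf:14, delta:18, whiskey:20, india:33, quebec:57, papa:73, sierra:83, oscar:87}
update oscar to priority 75 → {golf:14, delta:18, whiskey:20, india:33, quebec:57, papa:73, oscar:75, sierra:83}
add charlie (priority 38) → {golf:14, delta:18, whiskey:20, india:33, charlie:38, quebec:57, papa:73, oscar:75, sierra:83}
dispatch next → golf; now {delta:18, whiskey:20, india:33, charlie:38, quebec:57, papa:73, oscar:75, sierra:83}
dispatch next → delta; now {whiskey:20, india:33, charlie:38, quebec:57, papa:73, oscar:75, sierra:83}
dispatch next → whiskey; now {india:33, charlie:38, quebec:57, papa:73, oscar:75, sierra:83}
dispatch next → india; now {charlie:38, quebec:57, papa:73, oscar:75, sierra:83}
dispatch next → charlie; now {quebec:57, papa:73, oscar:75, sierra:83}

[mike, victor, kilo, hotel, golf, delta, whiskey, india, charlie]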